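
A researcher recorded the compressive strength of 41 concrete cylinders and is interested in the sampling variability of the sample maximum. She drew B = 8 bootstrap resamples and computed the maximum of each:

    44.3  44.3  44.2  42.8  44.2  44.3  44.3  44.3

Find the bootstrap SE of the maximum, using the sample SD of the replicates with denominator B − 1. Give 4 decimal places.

Bootstrap SE is the standard deviation of the 8 replicate maximums.
Mean of replicates: (44.3 + 44.3 + 44.2 + 42.8 + 44.2 + 44.3 + 44.3 + 44.3) / 8 = 352.70000 / 8 = 44.08750
Sum of squared deviations: (+0.21250)² + (+0.21250)² + (+0.11250)² + (−1.28750)² + (+0.11250)² + (+0.21250)² + (+0.21250)² + (+0.21250)² = 1.90875
Variance = 1.90875 / 7 = 0.27268
SE* = √0.27268

SE* = 0.5222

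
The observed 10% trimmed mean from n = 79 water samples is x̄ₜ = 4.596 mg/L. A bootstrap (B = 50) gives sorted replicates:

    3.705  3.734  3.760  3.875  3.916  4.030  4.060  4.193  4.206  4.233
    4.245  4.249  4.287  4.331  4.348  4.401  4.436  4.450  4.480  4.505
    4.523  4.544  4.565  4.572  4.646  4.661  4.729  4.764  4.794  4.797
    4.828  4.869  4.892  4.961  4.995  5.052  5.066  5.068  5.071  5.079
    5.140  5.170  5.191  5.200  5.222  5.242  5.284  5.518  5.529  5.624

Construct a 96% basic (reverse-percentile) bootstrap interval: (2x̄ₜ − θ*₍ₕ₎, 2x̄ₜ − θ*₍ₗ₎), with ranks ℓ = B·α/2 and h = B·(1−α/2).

Percentile endpoints at ranks 1 and 49: θ*₍1₎ = 3.705, θ*₍49₎ = 5.529.
Basic interval reflects these around x̄ₜ:
  lower = 2 × 4.596 − 5.529 = 3.663
  upper = 2 × 4.596 − 3.705 = 5.487

(3.663, 5.487)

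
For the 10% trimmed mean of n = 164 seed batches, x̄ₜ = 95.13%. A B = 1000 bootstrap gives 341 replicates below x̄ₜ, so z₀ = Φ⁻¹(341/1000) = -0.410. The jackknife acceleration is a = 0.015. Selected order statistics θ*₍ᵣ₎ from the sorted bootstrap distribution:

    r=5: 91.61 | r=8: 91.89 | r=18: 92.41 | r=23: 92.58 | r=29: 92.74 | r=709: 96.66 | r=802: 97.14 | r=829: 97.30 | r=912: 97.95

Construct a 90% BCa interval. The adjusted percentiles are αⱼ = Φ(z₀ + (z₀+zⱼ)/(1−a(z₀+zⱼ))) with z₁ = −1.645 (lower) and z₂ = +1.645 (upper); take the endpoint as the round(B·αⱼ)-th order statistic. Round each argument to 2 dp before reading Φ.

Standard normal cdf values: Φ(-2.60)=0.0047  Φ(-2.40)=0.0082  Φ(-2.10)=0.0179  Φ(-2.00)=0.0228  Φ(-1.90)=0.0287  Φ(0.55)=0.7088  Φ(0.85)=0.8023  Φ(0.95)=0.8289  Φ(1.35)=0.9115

Lower: z₀ + z₁ = -0.410 + (-1.645) = -2.055; 1 − a(z₀+z₁) = 1 − (0.015)(-2.055) = 1.0308; argument = -0.410 + (-2.055)/1.0308 = -2.4035 → -2.40.
α₁ = Φ(-2.40) = 0.0082; rank = round(1000 × 0.0082) = 8; θ*₍8₎ = 91.89.
Upper: z₀ + z₂ = 1.235; 1 − a(z₀+z₂) = 0.9815; argument = 0.8483 → 0.85; α₂ = 0.8023; rank = 802; θ*₍802₎ = 97.14.

(91.89, 97.14)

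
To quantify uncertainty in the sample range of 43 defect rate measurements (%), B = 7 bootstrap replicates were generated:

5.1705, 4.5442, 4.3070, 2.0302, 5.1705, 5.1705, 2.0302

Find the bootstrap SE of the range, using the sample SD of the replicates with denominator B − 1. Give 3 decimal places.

SE* = 1.428

Bootstrap SE is the standard deviation of the 7 replicate ranges.
Mean of replicates: (5.1705 + 4.5442 + 4.3070 + 2.0302 + 5.1705 + 5.1705 + 2.0302) / 7 = 28.42310 / 7 = 4.06044
Sum of squared deviations: (+1.11006)² + (+0.48376)² + (+0.24656)² + (−2.03024)² + (+1.11006)² + (+1.11006)² + (−2.03024)² = 12.23526
Variance = 12.23526 / 6 = 2.03921
SE* = √2.03921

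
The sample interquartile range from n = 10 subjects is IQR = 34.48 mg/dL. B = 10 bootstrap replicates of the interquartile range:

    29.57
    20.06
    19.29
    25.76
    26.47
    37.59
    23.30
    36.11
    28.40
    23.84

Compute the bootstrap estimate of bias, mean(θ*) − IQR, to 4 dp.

bias = −7.4410

mean(θ*) = (29.57 + 20.06 + 19.29 + 25.76 + 26.47 + 37.59 + 23.30 + 36.11 + 28.40 + 23.84) / 10 = 27.03900
bias = 27.03900 − 34.48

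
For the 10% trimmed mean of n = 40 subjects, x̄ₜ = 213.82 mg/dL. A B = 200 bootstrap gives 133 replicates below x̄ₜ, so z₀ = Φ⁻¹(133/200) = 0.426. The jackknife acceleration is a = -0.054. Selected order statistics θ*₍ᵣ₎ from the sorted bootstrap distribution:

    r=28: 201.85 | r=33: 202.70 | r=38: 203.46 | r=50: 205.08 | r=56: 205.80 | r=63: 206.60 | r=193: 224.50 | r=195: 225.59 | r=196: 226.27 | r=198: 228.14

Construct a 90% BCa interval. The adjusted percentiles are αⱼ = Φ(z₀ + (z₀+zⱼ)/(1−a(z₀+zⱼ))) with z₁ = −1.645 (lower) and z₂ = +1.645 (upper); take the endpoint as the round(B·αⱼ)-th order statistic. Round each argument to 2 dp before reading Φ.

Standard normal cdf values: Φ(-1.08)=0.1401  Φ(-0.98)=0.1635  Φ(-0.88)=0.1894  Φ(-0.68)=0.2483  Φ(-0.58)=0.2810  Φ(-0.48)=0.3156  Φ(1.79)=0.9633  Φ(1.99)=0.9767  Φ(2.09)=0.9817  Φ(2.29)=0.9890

Lower: z₀ + z₁ = 0.426 + (-1.645) = -1.219; 1 − a(z₀+z₁) = 1 − (-0.054)(-1.219) = 0.9342; argument = 0.426 + (-1.219)/0.9342 = -0.8789 → -0.88.
α₁ = Φ(-0.88) = 0.1894; rank = round(200 × 0.1894) = 38; θ*₍38₎ = 203.46.
Upper: z₀ + z₂ = 2.071; 1 − a(z₀+z₂) = 1.1118; argument = 2.2887 → 2.29; α₂ = 0.9890; rank = 198; θ*₍198₎ = 228.14.

(203.46, 228.14)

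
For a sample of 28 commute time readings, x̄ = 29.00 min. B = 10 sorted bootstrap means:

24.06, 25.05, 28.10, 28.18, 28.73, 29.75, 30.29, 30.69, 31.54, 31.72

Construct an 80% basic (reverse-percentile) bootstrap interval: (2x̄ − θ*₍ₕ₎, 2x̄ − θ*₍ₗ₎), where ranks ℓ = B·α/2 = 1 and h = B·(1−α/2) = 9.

(26.46, 33.94)

Percentile endpoints at ranks 1 and 9: θ*₍1₎ = 24.06, θ*₍9₎ = 31.54.
Basic interval reflects these around x̄:
  lower = 2 × 29.00 − 31.54 = 26.46
  upper = 2 × 29.00 − 24.06 = 33.94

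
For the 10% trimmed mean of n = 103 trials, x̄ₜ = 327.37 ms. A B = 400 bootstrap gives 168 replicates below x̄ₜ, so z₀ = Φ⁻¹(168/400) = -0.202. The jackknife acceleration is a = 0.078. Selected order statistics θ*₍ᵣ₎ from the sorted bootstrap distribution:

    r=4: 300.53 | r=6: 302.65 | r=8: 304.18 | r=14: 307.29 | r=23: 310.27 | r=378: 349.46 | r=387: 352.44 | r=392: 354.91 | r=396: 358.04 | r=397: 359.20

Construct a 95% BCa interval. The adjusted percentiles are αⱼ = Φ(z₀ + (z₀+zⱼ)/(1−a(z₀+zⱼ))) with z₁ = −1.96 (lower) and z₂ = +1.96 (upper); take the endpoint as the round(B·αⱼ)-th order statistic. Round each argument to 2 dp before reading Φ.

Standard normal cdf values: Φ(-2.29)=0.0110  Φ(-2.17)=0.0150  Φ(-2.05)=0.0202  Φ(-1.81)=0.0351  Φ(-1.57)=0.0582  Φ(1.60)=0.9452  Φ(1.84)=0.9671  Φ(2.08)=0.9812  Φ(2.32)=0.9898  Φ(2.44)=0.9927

Lower: z₀ + z₁ = -0.202 + (-1.960) = -2.162; 1 − a(z₀+z₁) = 1 − (0.078)(-2.162) = 1.1686; argument = -0.202 + (-2.162)/1.1686 = -2.0520 → -2.05.
α₁ = Φ(-2.05) = 0.0202; rank = round(400 × 0.0202) = 8; θ*₍8₎ = 304.18.
Upper: z₀ + z₂ = 1.758; 1 − a(z₀+z₂) = 0.8629; argument = 1.8354 → 1.84; α₂ = 0.9671; rank = 387; θ*₍387₎ = 352.44.

(304.18, 352.44)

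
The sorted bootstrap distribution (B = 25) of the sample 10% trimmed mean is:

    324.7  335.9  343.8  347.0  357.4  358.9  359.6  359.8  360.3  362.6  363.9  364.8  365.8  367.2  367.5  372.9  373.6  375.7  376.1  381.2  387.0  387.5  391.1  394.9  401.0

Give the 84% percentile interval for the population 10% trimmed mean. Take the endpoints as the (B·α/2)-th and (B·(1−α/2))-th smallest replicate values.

α = 0.16; lower rank = 25 × 0.080 = 2; upper rank = 25 × 0.920 = 23.
The 2nd smallest replicate is 335.9; the 23rd is 391.1.

(335.9, 391.1)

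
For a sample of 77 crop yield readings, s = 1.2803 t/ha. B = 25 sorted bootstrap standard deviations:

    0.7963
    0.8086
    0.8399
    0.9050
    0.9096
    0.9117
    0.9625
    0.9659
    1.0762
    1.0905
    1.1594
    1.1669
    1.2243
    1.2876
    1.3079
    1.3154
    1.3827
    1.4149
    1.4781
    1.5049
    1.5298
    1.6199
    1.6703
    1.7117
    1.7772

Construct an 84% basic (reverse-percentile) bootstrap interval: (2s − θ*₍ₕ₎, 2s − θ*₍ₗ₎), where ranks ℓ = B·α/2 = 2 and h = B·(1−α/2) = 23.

(0.8903, 1.7520)

Percentile endpoints at ranks 2 and 23: θ*₍2₎ = 0.8086, θ*₍23₎ = 1.6703.
Basic interval reflects these around s:
  lower = 2 × 1.2803 − 1.6703 = 0.8903
  upper = 2 × 1.2803 − 0.8086 = 1.7520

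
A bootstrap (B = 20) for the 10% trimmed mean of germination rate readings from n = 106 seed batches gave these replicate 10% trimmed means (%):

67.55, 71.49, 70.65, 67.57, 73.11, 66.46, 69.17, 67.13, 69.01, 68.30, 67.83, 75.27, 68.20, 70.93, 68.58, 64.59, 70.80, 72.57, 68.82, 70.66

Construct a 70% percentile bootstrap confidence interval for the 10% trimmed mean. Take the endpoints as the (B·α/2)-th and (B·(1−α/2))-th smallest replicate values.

(67.13, 71.49)

Sorted replicates: 64.59, 66.46, 67.13, 67.55, 67.57, 67.83, 68.20, 68.30, 68.58, 68.82, 69.01, 69.17, 70.65, 70.66, 70.80, 70.93, 71.49, 72.57, 73.11, 75.27
α = 0.30; lower rank = 20 × 0.150 = 3; upper rank = 20 × 0.850 = 17.
The 3rd smallest replicate is 67.13; the 17th is 71.49.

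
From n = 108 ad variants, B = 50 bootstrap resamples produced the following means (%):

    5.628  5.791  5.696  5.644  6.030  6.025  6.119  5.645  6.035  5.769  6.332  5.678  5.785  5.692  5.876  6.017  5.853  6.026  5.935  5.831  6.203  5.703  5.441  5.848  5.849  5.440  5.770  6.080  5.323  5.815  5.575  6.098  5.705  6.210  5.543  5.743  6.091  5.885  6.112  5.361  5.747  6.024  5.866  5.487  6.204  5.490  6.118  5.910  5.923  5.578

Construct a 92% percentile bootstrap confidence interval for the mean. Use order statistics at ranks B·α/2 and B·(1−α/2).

Sorted replicates: 5.323, 5.361, 5.440, 5.441, 5.487, 5.490, 5.543, 5.575, 5.578, 5.628, 5.644, 5.645, 5.678, 5.692, 5.696, 5.703, 5.705, 5.743, 5.747, 5.769, 5.770, 5.785, 5.791, 5.815, 5.831, 5.848, 5.849, 5.853, 5.866, 5.876, 5.885, 5.910, 5.923, 5.935, 6.017, 6.024, 6.025, 6.026, 6.030, 6.035, 6.080, 6.091, 6.098, 6.112, 6.118, 6.119, 6.203, 6.204, 6.210, 6.332
α = 0.08; lower rank = 50 × 0.040 = 2; upper rank = 50 × 0.960 = 48.
The 2nd smallest replicate is 5.361; the 48th is 6.204.

(5.361, 6.204)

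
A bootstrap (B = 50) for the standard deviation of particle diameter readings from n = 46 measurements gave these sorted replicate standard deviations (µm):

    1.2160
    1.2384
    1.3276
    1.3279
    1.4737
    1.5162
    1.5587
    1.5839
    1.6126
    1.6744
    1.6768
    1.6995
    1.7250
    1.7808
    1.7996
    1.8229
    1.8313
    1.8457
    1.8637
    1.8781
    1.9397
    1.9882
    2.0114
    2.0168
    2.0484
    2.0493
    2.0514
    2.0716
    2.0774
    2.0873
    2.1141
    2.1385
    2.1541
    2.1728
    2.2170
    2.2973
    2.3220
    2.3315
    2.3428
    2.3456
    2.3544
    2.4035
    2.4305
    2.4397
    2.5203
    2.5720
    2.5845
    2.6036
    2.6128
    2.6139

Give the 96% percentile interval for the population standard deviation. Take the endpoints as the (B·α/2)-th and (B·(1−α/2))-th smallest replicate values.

α = 0.04; lower rank = 50 × 0.020 = 1; upper rank = 50 × 0.980 = 49.
The 1st smallest replicate is 1.2160; the 49th is 2.6128.

(1.2160, 2.6128)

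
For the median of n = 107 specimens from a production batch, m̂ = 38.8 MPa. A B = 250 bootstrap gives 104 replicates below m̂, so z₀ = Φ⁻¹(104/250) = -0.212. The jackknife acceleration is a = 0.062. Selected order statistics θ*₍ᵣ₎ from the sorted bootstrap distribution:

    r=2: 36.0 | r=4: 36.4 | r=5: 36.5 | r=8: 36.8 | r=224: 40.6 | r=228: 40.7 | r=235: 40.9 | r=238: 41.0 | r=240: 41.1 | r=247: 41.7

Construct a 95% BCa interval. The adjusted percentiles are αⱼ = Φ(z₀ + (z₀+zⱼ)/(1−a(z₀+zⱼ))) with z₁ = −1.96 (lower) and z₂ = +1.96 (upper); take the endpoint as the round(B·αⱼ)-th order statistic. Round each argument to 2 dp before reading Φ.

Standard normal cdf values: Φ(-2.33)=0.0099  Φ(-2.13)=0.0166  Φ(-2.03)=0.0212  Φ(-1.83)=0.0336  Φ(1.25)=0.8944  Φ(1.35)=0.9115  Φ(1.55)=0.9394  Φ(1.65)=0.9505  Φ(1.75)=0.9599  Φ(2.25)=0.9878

Lower: z₀ + z₁ = -0.212 + (-1.960) = -2.172; 1 − a(z₀+z₁) = 1 − (0.062)(-2.172) = 1.1347; argument = -0.212 + (-2.172)/1.1347 = -2.1262 → -2.13.
α₁ = Φ(-2.13) = 0.0166; rank = round(250 × 0.0166) = 4; θ*₍4₎ = 36.4.
Upper: z₀ + z₂ = 1.748; 1 − a(z₀+z₂) = 0.8916; argument = 1.7485 → 1.75; α₂ = 0.9599; rank = 240; θ*₍240₎ = 41.1.

(36.4, 41.1)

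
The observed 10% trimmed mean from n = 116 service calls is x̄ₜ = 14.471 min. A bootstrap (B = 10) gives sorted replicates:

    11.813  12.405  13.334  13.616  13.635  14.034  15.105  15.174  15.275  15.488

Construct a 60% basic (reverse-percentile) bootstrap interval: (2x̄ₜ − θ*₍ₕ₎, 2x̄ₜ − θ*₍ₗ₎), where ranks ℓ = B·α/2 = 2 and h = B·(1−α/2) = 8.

Percentile endpoints at ranks 2 and 8: θ*₍2₎ = 12.405, θ*₍8₎ = 15.174.
Basic interval reflects these around x̄ₜ:
  lower = 2 × 14.471 − 15.174 = 13.768
  upper = 2 × 14.471 − 12.405 = 16.537

(13.768, 16.537)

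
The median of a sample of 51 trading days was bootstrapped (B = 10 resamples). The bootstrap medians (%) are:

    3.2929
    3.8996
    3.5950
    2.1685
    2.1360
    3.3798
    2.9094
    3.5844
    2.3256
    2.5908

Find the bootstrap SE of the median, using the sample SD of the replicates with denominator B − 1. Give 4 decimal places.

Bootstrap SE is the standard deviation of the 10 replicate medians.
Mean of replicates: (3.2929 + 3.8996 + 3.5950 + 2.1685 + 2.1360 + 3.3798 + 2.9094 + 3.5844 + 2.3256 + 2.5908) / 10 = 29.88200 / 10 = 2.98820
Sum of squared deviations: (+0.30470)² + (+0.91140)² + (+0.60680)² + (−0.81970)² + (−0.85220)² + (+0.39160)² + (−0.07880)² + (+0.59620)² + (−0.66260)² + (−0.39740)² = 3.80183
Variance = 3.80183 / 9 = 0.42243
SE* = √0.42243

SE* = 0.6499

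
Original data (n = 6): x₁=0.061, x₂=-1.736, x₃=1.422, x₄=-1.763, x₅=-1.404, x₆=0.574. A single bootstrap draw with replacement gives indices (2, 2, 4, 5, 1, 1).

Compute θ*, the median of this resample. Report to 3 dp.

Resample values: -1.736, -1.736, -1.763, -1.404, 0.061, 0.061.
Sorted: -1.763, -1.736, -1.736, -1.404, 0.061, 0.061
Median = average of the two middle values = -1.570

θ* = -1.570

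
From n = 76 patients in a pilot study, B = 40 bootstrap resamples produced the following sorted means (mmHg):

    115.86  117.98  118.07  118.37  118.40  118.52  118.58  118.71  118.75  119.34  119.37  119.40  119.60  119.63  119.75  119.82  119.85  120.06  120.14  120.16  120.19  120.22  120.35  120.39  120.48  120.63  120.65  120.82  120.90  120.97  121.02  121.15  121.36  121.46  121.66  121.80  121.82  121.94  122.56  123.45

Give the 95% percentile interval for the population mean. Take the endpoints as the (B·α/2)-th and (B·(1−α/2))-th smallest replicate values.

α = 0.05; lower rank = 40 × 0.025 = 1; upper rank = 40 × 0.975 = 39.
The 1st smallest replicate is 115.86; the 39th is 122.56.

(115.86, 122.56)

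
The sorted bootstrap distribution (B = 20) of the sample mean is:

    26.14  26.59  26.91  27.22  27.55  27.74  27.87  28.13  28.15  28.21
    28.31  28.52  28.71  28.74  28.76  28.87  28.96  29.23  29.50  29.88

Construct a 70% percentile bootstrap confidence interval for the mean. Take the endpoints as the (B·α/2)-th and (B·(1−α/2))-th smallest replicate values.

(26.91, 28.96)

α = 0.30; lower rank = 20 × 0.150 = 3; upper rank = 20 × 0.850 = 17.
The 3rd smallest replicate is 26.91; the 17th is 28.96.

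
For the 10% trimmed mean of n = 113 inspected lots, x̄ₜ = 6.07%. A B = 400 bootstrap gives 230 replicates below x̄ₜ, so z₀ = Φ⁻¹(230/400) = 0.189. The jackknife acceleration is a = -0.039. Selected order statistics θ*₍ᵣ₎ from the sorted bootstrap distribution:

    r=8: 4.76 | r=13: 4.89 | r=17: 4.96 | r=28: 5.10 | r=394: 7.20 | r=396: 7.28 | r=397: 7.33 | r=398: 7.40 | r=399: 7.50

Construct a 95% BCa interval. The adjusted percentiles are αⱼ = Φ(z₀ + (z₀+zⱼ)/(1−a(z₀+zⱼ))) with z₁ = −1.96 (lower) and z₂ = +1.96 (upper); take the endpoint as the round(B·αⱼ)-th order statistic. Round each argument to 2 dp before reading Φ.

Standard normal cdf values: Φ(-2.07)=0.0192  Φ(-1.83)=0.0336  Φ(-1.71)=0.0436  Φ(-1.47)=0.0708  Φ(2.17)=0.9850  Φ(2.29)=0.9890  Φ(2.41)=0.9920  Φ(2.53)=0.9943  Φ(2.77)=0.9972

Lower: z₀ + z₁ = 0.189 + (-1.960) = -1.771; 1 − a(z₀+z₁) = 1 − (-0.039)(-1.771) = 0.9309; argument = 0.189 + (-1.771)/0.9309 = -1.7134 → -1.71.
α₁ = Φ(-1.71) = 0.0436; rank = round(400 × 0.0436) = 17; θ*₍17₎ = 4.96.
Upper: z₀ + z₂ = 2.149; 1 − a(z₀+z₂) = 1.0838; argument = 2.1718 → 2.17; α₂ = 0.9850; rank = 394; θ*₍394₎ = 7.20.

(4.96, 7.20)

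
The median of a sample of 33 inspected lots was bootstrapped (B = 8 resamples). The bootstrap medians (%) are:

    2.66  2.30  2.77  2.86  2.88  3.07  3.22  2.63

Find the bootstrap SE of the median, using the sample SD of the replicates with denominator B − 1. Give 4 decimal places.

Bootstrap SE is the standard deviation of the 8 replicate medians.
Mean of replicates: (2.66 + 2.30 + 2.77 + 2.86 + 2.88 + 3.07 + 3.22 + 2.63) / 8 = 22.39000 / 8 = 2.79875
Sum of squared deviations: (−0.13875)² + (−0.49875)² + (−0.02875)² + (+0.06125)² + (+0.08125)² + (+0.27125)² + (+0.42125)² + (−0.16875)² = 0.55869
Variance = 0.55869 / 7 = 0.07981
SE* = √0.07981

SE* = 0.2825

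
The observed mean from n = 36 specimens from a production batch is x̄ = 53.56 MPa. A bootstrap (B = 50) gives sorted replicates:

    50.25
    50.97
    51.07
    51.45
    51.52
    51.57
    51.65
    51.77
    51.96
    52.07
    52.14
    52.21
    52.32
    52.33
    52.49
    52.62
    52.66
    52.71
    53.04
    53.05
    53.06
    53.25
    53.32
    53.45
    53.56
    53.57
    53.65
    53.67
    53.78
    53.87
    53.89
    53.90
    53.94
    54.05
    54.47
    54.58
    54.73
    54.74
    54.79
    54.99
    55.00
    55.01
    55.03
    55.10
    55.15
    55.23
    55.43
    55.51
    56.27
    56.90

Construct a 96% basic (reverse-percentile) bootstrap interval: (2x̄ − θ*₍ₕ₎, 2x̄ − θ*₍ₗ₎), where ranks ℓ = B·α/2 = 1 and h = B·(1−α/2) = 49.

Percentile endpoints at ranks 1 and 49: θ*₍1₎ = 50.25, θ*₍49₎ = 56.27.
Basic interval reflects these around x̄:
  lower = 2 × 53.56 − 56.27 = 50.85
  upper = 2 × 53.56 − 50.25 = 56.87

(50.85, 56.87)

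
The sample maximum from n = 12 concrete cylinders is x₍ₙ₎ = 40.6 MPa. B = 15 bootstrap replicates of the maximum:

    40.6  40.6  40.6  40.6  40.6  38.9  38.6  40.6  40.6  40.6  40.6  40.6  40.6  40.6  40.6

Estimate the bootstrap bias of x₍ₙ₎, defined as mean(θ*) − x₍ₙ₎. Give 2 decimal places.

bias = −0.25

mean(θ*) = (40.6 + 40.6 + 40.6 + 40.6 + 40.6 + 38.9 + 38.6 + 40.6 + 40.6 + 40.6 + 40.6 + 40.6 + 40.6 + 40.6 + 40.6) / 15 = 40.353
bias = 40.353 − 40.6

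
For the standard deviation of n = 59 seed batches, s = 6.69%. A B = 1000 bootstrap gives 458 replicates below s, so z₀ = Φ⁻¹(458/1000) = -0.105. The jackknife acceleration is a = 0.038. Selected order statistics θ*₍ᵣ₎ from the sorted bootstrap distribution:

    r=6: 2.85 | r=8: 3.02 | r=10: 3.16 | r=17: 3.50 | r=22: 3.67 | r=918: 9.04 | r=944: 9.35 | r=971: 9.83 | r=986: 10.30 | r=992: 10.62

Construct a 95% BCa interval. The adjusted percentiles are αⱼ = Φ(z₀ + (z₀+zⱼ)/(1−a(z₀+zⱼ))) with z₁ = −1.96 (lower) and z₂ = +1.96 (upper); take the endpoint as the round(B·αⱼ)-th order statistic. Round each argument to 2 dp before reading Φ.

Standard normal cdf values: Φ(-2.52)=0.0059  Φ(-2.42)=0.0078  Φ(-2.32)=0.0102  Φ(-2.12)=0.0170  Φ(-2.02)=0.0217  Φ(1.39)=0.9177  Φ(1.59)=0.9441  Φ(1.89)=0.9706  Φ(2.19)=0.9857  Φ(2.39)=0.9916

Lower: z₀ + z₁ = -0.105 + (-1.960) = -2.065; 1 − a(z₀+z₁) = 1 − (0.038)(-2.065) = 1.0785; argument = -0.105 + (-2.065)/1.0785 = -2.0197 → -2.02.
α₁ = Φ(-2.02) = 0.0217; rank = round(1000 × 0.0217) = 22; θ*₍22₎ = 3.67.
Upper: z₀ + z₂ = 1.855; 1 − a(z₀+z₂) = 0.9295; argument = 1.8907 → 1.89; α₂ = 0.9706; rank = 971; θ*₍971₎ = 9.83.

(3.67, 9.83)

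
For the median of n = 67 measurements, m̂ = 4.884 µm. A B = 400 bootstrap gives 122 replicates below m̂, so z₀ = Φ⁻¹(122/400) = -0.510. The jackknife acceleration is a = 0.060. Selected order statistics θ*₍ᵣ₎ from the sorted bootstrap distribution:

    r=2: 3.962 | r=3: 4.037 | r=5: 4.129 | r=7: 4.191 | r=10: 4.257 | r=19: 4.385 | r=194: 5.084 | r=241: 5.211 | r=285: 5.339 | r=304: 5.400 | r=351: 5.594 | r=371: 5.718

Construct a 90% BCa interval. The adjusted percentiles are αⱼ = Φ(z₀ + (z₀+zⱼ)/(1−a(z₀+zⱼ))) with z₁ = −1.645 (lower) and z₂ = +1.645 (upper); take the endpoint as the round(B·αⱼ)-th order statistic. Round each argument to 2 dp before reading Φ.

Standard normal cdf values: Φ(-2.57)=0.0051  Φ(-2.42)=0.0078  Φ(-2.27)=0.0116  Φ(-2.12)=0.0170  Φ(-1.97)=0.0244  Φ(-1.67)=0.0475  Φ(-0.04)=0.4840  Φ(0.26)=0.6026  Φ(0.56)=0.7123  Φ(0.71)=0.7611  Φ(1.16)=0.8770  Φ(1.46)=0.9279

Lower: z₀ + z₁ = -0.510 + (-1.645) = -2.155; 1 − a(z₀+z₁) = 1 − (0.060)(-2.155) = 1.1293; argument = -0.510 + (-2.155)/1.1293 = -2.4183 → -2.42.
α₁ = Φ(-2.42) = 0.0078; rank = round(400 × 0.0078) = 3; θ*₍3₎ = 4.037.
Upper: z₀ + z₂ = 1.135; 1 − a(z₀+z₂) = 0.9319; argument = 0.7079 → 0.71; α₂ = 0.7611; rank = 304; θ*₍304₎ = 5.400.

(4.037, 5.400)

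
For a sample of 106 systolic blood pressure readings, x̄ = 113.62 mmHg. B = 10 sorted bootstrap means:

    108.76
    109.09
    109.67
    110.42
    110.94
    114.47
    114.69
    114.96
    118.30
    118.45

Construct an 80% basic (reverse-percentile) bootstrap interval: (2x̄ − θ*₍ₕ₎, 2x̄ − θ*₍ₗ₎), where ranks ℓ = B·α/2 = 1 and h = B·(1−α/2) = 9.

Percentile endpoints at ranks 1 and 9: θ*₍1₎ = 108.76, θ*₍9₎ = 118.30.
Basic interval reflects these around x̄:
  lower = 2 × 113.62 − 118.30 = 108.94
  upper = 2 × 113.62 − 108.76 = 118.48

(108.94, 118.48)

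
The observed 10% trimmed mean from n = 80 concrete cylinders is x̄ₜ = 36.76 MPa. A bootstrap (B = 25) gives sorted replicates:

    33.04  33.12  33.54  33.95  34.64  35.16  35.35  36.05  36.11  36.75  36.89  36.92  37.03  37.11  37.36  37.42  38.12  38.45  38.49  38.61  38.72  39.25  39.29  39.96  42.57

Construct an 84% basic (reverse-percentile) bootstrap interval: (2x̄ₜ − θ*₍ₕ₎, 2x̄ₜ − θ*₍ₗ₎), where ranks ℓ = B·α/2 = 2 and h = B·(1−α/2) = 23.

(34.23, 40.40)

Percentile endpoints at ranks 2 and 23: θ*₍2₎ = 33.12, θ*₍23₎ = 39.29.
Basic interval reflects these around x̄ₜ:
  lower = 2 × 36.76 − 39.29 = 34.23
  upper = 2 × 36.76 − 33.12 = 40.40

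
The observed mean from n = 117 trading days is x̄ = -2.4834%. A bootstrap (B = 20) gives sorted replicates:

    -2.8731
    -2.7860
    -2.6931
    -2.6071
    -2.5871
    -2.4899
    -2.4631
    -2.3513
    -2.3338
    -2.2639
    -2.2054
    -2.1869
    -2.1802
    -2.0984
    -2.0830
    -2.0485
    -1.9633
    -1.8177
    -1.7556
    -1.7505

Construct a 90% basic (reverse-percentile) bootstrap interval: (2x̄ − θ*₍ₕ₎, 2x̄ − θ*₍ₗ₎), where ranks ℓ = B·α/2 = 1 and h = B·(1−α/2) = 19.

(-3.2112, -2.0937)

Percentile endpoints at ranks 1 and 19: θ*₍1₎ = -2.8731, θ*₍19₎ = -1.7556.
Basic interval reflects these around x̄:
  lower = 2 × -2.4834 − -1.7556 = -3.2112
  upper = 2 × -2.4834 − -2.8731 = -2.0937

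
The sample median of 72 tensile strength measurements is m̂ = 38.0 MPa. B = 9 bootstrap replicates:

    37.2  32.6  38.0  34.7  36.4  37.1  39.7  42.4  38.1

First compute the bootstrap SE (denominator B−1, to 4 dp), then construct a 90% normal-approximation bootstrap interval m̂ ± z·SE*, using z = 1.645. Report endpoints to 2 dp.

Mean of replicates = 37.3556; sum of squared deviations = 62.5822; SE* = √(62.5822/8) = 2.7969
Margin = 1.645 × 2.7969 = 4.601
Interval: 38.0 ± 4.601

(33.40, 42.60)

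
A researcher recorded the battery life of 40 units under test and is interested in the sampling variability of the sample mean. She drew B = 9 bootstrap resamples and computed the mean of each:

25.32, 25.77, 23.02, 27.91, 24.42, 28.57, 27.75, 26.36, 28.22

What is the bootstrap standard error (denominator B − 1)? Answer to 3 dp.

Bootstrap SE is the standard deviation of the 9 replicate means.
Mean of replicates: (25.32 + 25.77 + 23.02 + 27.91 + 24.42 + 28.57 + 27.75 + 26.36 + 28.22) / 9 = 237.3400 / 9 = 26.3711
Sum of squared deviations: (−1.0511)² + (−0.6011)² + (−3.3511)² + (+1.5389)² + (−1.9511)² + (+2.1989)² + (+1.3789)² + (−0.0111)² + (+1.8489)² = 29.0261
Variance = 29.0261 / 8 = 3.6283
SE* = √3.6283

SE* = 1.905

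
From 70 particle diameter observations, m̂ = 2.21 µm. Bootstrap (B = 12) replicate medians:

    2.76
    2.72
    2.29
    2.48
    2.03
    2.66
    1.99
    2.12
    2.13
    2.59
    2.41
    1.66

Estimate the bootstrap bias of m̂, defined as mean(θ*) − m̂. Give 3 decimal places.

bias = +0.110

mean(θ*) = (2.76 + 2.72 + 2.29 + 2.48 + 2.03 + 2.66 + 1.99 + 2.12 + 2.13 + 2.59 + 2.41 + 1.66) / 12 = 2.3200
bias = 2.3200 − 2.21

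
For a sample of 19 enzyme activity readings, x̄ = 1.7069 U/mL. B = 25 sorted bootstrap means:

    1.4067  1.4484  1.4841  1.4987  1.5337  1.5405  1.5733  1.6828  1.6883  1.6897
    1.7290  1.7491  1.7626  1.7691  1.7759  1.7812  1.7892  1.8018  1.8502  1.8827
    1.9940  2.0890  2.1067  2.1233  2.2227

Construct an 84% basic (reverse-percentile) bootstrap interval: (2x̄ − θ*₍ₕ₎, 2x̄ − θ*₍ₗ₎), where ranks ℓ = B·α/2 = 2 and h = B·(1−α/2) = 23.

(1.3071, 1.9654)

Percentile endpoints at ranks 2 and 23: θ*₍2₎ = 1.4484, θ*₍23₎ = 2.1067.
Basic interval reflects these around x̄:
  lower = 2 × 1.7069 − 2.1067 = 1.3071
  upper = 2 × 1.7069 − 1.4484 = 1.9654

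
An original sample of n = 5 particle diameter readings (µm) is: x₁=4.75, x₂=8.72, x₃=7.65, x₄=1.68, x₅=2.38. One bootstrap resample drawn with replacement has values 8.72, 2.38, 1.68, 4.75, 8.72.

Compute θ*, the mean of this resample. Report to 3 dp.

Mean = (8.72 + 2.38 + 1.68 + 4.75 + 8.72) / 5 = 26.250 / 5 = 5.250

θ* = 5.250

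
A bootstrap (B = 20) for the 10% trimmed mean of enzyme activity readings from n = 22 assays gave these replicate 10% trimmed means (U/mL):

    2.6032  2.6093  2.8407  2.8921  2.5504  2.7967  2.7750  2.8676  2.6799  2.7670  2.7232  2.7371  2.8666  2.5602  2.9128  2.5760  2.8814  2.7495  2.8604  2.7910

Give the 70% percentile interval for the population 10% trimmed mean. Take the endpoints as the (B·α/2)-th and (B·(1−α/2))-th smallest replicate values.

Sorted replicates: 2.5504, 2.5602, 2.5760, 2.6032, 2.6093, 2.6799, 2.7232, 2.7371, 2.7495, 2.7670, 2.7750, 2.7910, 2.7967, 2.8407, 2.8604, 2.8666, 2.8676, 2.8814, 2.8921, 2.9128
α = 0.30; lower rank = 20 × 0.150 = 3; upper rank = 20 × 0.850 = 17.
The 3rd smallest replicate is 2.5760; the 17th is 2.8676.

(2.5760, 2.8676)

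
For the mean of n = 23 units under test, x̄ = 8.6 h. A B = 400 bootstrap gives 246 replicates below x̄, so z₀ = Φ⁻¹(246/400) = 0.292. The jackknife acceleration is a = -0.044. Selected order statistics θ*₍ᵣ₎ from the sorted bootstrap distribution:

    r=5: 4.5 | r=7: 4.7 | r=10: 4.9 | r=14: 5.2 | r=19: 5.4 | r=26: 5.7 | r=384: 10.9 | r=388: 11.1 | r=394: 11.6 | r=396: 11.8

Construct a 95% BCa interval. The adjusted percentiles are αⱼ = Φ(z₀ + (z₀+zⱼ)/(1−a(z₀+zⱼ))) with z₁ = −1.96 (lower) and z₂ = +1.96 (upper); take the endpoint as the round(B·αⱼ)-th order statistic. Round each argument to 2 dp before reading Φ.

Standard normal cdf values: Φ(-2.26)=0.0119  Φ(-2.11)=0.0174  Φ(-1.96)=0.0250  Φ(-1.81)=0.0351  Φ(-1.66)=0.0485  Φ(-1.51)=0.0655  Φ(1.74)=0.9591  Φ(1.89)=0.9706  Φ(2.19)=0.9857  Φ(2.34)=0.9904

Lower: z₀ + z₁ = 0.292 + (-1.960) = -1.668; 1 − a(z₀+z₁) = 1 − (-0.044)(-1.668) = 0.9266; argument = 0.292 + (-1.668)/0.9266 = -1.5081 → -1.51.
α₁ = Φ(-1.51) = 0.0655; rank = round(400 × 0.0655) = 26; θ*₍26₎ = 5.7.
Upper: z₀ + z₂ = 2.252; 1 − a(z₀+z₂) = 1.0991; argument = 2.3410 → 2.34; α₂ = 0.9904; rank = 396; θ*₍396₎ = 11.8.

(5.7, 11.8)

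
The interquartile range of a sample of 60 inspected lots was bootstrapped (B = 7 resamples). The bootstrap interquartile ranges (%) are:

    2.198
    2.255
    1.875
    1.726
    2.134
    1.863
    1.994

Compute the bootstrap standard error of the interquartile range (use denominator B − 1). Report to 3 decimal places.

SE* = 0.196

Bootstrap SE is the standard deviation of the 7 replicate interquartile ranges.
Mean of replicates: (2.198 + 2.255 + 1.875 + 1.726 + 2.134 + 1.863 + 1.994) / 7 = 14.0450 / 7 = 2.0064
Sum of squared deviations: (+0.1916)² + (+0.2486)² + (−0.1314)² + (−0.2804)² + (+0.1276)² + (−0.1434)² + (−0.0124)² = 0.2314
Variance = 0.2314 / 6 = 0.0386
SE* = √0.0386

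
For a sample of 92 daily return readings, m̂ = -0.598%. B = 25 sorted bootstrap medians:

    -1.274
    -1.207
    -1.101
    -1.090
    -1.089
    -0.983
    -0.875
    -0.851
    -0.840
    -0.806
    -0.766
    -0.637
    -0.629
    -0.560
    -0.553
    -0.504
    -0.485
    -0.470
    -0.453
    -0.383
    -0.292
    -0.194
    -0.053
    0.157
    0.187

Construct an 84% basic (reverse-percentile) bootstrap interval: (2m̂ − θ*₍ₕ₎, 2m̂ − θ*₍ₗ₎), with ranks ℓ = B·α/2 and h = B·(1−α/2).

Percentile endpoints at ranks 2 and 23: θ*₍2₎ = -1.207, θ*₍23₎ = -0.053.
Basic interval reflects these around m̂:
  lower = 2 × -0.598 − -0.053 = -1.143
  upper = 2 × -0.598 − -1.207 = 0.011

(-1.143, 0.011)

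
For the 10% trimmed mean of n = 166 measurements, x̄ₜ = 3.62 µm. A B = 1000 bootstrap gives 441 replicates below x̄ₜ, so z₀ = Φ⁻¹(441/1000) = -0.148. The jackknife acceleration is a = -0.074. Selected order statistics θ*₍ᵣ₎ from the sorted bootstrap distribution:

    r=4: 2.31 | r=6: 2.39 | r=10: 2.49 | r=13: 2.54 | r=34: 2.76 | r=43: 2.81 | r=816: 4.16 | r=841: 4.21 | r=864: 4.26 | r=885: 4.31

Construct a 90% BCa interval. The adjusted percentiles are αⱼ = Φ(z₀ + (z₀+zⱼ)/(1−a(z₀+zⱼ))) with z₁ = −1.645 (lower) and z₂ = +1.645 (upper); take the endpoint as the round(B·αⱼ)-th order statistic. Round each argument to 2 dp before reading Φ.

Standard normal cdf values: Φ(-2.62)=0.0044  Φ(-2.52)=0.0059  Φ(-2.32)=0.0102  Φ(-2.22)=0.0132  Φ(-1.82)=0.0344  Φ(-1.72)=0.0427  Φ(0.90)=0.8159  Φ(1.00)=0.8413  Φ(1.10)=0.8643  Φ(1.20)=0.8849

(2.54, 4.31)

Lower: z₀ + z₁ = -0.148 + (-1.645) = -1.793; 1 − a(z₀+z₁) = 1 − (-0.074)(-1.793) = 0.8673; argument = -0.148 + (-1.793)/0.8673 = -2.2153 → -2.22.
α₁ = Φ(-2.22) = 0.0132; rank = round(1000 × 0.0132) = 13; θ*₍13₎ = 2.54.
Upper: z₀ + z₂ = 1.497; 1 − a(z₀+z₂) = 1.1108; argument = 1.1997 → 1.20; α₂ = 0.8849; rank = 885; θ*₍885₎ = 4.31.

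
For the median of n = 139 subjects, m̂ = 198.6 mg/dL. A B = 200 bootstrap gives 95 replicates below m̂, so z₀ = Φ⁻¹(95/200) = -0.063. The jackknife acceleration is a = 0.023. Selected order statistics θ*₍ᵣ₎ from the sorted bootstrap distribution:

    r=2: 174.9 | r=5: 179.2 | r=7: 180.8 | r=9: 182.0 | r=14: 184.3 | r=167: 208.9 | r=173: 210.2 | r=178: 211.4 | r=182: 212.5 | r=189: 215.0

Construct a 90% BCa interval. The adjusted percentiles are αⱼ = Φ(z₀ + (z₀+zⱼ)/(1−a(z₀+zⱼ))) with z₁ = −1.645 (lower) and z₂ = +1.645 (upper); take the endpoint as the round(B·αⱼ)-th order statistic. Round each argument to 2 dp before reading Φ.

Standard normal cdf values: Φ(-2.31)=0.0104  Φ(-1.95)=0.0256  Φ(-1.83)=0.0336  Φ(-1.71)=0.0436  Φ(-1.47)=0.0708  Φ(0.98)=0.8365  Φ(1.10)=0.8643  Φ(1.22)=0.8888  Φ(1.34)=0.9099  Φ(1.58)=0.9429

(182.0, 215.0)

Lower: z₀ + z₁ = -0.063 + (-1.645) = -1.708; 1 − a(z₀+z₁) = 1 − (0.023)(-1.708) = 1.0393; argument = -0.063 + (-1.708)/1.0393 = -1.7064 → -1.71.
α₁ = Φ(-1.71) = 0.0436; rank = round(200 × 0.0436) = 9; θ*₍9₎ = 182.0.
Upper: z₀ + z₂ = 1.582; 1 − a(z₀+z₂) = 0.9636; argument = 1.5787 → 1.58; α₂ = 0.9429; rank = 189; θ*₍189₎ = 215.0.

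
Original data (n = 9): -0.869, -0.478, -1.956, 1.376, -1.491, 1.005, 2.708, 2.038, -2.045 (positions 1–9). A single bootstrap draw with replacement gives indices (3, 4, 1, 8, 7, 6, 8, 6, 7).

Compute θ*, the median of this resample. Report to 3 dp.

θ* = 1.376

Resample values: -1.956, 1.376, -0.869, 2.038, 2.708, 1.005, 2.038, 1.005, 2.708.
Sorted: -1.956, -0.869, 1.005, 1.005, 1.376, 2.038, 2.038, 2.708, 2.708
Median = middle value = 1.376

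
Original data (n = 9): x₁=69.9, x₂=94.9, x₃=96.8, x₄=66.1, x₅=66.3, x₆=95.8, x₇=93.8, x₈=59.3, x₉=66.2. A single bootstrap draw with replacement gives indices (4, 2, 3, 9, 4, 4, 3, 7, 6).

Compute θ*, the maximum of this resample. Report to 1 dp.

Resample values: 66.1, 94.9, 96.8, 66.2, 66.1, 66.1, 96.8, 93.8, 95.8.
Maximum = 96.8

θ* = 96.8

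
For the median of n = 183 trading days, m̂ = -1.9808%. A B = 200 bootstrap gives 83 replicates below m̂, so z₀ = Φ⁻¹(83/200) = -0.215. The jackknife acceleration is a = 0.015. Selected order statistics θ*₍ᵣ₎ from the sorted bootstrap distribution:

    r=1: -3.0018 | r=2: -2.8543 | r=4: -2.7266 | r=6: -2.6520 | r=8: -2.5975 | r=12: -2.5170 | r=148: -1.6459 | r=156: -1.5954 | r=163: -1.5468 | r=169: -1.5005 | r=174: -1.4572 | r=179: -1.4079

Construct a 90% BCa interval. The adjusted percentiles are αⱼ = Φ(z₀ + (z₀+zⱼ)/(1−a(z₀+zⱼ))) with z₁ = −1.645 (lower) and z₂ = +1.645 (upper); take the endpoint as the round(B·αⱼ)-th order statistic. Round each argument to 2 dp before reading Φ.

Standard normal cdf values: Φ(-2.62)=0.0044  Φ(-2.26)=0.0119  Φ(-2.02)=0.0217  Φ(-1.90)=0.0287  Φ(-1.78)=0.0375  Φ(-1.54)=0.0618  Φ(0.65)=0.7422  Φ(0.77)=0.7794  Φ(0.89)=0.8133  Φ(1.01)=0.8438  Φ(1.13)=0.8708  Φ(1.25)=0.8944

Lower: z₀ + z₁ = -0.215 + (-1.645) = -1.860; 1 − a(z₀+z₁) = 1 − (0.015)(-1.860) = 1.0279; argument = -0.215 + (-1.860)/1.0279 = -2.0245 → -2.02.
α₁ = Φ(-2.02) = 0.0217; rank = round(200 × 0.0217) = 4; θ*₍4₎ = -2.7266.
Upper: z₀ + z₂ = 1.430; 1 − a(z₀+z₂) = 0.9786; argument = 1.2463 → 1.25; α₂ = 0.8944; rank = 179; θ*₍179₎ = -1.4079.

(-2.7266, -1.4079)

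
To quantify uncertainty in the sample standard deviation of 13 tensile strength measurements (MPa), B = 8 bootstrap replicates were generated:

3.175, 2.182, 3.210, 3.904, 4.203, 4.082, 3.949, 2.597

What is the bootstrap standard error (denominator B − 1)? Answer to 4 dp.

SE* = 0.7444

Bootstrap SE is the standard deviation of the 8 replicate standard deviations.
Mean of replicates: (3.175 + 2.182 + 3.210 + 3.904 + 4.203 + 4.082 + 3.949 + 2.597) / 8 = 27.30200 / 8 = 3.41275
Sum of squared deviations: (−0.23775)² + (−1.23075)² + (−0.20275)² + (+0.49125)² + (+0.79025)² + (+0.66925)² + (+0.53625)² + (−0.81575)² = 3.87911
Variance = 3.87911 / 7 = 0.55416
SE* = √0.55416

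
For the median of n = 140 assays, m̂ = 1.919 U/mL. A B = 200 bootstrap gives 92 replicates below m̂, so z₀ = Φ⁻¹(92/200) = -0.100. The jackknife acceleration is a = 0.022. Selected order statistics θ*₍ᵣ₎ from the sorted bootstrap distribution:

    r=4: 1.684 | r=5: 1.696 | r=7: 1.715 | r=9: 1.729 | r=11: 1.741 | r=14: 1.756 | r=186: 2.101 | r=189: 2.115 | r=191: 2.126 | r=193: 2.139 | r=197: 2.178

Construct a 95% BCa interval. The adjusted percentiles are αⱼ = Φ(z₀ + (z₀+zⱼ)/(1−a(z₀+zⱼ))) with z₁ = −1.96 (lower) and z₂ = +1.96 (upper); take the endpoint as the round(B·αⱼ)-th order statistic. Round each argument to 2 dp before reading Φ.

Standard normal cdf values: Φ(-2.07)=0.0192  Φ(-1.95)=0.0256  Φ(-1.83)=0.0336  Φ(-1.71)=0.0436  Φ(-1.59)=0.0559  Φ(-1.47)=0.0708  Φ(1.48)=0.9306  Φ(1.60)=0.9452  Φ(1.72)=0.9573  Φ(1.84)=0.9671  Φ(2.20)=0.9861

Lower: z₀ + z₁ = -0.100 + (-1.960) = -2.060; 1 − a(z₀+z₁) = 1 − (0.022)(-2.060) = 1.0453; argument = -0.100 + (-2.060)/1.0453 = -2.0707 → -2.07.
α₁ = Φ(-2.07) = 0.0192; rank = round(200 × 0.0192) = 4; θ*₍4₎ = 1.684.
Upper: z₀ + z₂ = 1.860; 1 − a(z₀+z₂) = 0.9591; argument = 1.8394 → 1.84; α₂ = 0.9671; rank = 193; θ*₍193₎ = 2.139.

(1.684, 2.139)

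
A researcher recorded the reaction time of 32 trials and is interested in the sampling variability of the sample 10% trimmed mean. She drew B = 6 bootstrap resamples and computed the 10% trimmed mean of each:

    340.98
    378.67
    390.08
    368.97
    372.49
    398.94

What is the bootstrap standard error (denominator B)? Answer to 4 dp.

SE* = 18.3213

Bootstrap SE is the standard deviation of the 6 replicate 10% trimmed means.
Mean of replicates: (340.98 + 378.67 + 390.08 + 368.97 + 372.49 + 398.94) / 6 = 2250.13000 / 6 = 375.02167
Sum of squared deviations: (−34.04167)² + (+3.64833)² + (+15.05833)² + (−6.05167)² + (−2.53167)² + (+23.91833)² = 2014.01748
Variance = 2014.01748 / 6 = 335.66958
SE* = √335.66958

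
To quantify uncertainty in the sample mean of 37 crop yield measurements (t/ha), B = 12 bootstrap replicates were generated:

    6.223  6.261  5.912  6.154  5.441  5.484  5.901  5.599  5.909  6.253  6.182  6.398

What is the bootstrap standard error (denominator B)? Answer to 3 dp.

Bootstrap SE is the standard deviation of the 12 replicate means.
Mean of replicates: (6.223 + 6.261 + 5.912 + 6.154 + 5.441 + 5.484 + 5.901 + 5.599 + 5.909 + 6.253 + 6.182 + 6.398) / 12 = 71.7170 / 12 = 5.9764
Sum of squared deviations: (+0.2466)² + (+0.2846)² + (−0.0644)² + (+0.1776)² + (−0.5354)² + (−0.4924)² + (−0.0754)² + (−0.3774)² + (−0.0674)² + (+0.2766)² + (+0.2056)² + (+0.4216)² = 1.1558
Variance = 1.1558 / 12 = 0.0963
SE* = √0.0963

SE* = 0.310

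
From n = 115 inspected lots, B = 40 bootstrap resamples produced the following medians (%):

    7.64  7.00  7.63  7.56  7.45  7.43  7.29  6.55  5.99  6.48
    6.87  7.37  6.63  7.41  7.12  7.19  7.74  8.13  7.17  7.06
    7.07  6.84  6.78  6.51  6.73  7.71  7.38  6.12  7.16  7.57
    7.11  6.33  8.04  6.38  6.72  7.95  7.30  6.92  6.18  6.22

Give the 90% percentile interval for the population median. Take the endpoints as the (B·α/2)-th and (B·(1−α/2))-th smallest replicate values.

(6.12, 7.95)

Sorted replicates: 5.99, 6.12, 6.18, 6.22, 6.33, 6.38, 6.48, 6.51, 6.55, 6.63, 6.72, 6.73, 6.78, 6.84, 6.87, 6.92, 7.00, 7.06, 7.07, 7.11, 7.12, 7.16, 7.17, 7.19, 7.29, 7.30, 7.37, 7.38, 7.41, 7.43, 7.45, 7.56, 7.57, 7.63, 7.64, 7.71, 7.74, 7.95, 8.04, 8.13
α = 0.10; lower rank = 40 × 0.050 = 2; upper rank = 40 × 0.950 = 38.
The 2nd smallest replicate is 6.12; the 38th is 7.95.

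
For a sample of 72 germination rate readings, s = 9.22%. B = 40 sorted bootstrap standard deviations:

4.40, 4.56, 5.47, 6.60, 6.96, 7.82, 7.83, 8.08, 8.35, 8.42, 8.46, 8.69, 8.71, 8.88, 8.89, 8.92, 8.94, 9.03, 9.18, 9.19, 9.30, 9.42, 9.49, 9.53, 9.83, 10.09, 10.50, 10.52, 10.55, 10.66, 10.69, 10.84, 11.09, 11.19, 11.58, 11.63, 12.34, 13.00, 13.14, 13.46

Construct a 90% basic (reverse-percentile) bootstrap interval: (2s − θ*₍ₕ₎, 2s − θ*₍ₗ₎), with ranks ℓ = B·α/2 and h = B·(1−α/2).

Percentile endpoints at ranks 2 and 38: θ*₍2₎ = 4.56, θ*₍38₎ = 13.00.
Basic interval reflects these around s:
  lower = 2 × 9.22 − 13.00 = 5.44
  upper = 2 × 9.22 − 4.56 = 13.88

(5.44, 13.88)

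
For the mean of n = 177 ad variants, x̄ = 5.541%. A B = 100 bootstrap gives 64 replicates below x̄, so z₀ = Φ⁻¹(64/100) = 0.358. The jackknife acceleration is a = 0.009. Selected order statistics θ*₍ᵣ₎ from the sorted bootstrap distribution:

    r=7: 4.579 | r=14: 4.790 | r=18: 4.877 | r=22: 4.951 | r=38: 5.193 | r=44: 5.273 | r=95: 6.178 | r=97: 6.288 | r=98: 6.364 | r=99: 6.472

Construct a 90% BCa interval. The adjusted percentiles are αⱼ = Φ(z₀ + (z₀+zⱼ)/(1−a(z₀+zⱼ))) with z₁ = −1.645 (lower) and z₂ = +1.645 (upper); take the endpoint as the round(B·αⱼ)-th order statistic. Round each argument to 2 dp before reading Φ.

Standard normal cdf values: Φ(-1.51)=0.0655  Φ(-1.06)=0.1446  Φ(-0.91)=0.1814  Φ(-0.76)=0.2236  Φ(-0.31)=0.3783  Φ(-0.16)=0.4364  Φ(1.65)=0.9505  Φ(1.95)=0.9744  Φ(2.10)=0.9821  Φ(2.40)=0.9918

Lower: z₀ + z₁ = 0.358 + (-1.645) = -1.287; 1 − a(z₀+z₁) = 1 − (0.009)(-1.287) = 1.0116; argument = 0.358 + (-1.287)/1.0116 = -0.9143 → -0.91.
α₁ = Φ(-0.91) = 0.1814; rank = round(100 × 0.1814) = 18; θ*₍18₎ = 4.877.
Upper: z₀ + z₂ = 2.003; 1 − a(z₀+z₂) = 0.9820; argument = 2.3978 → 2.40; α₂ = 0.9918; rank = 99; θ*₍99₎ = 6.472.

(4.877, 6.472)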